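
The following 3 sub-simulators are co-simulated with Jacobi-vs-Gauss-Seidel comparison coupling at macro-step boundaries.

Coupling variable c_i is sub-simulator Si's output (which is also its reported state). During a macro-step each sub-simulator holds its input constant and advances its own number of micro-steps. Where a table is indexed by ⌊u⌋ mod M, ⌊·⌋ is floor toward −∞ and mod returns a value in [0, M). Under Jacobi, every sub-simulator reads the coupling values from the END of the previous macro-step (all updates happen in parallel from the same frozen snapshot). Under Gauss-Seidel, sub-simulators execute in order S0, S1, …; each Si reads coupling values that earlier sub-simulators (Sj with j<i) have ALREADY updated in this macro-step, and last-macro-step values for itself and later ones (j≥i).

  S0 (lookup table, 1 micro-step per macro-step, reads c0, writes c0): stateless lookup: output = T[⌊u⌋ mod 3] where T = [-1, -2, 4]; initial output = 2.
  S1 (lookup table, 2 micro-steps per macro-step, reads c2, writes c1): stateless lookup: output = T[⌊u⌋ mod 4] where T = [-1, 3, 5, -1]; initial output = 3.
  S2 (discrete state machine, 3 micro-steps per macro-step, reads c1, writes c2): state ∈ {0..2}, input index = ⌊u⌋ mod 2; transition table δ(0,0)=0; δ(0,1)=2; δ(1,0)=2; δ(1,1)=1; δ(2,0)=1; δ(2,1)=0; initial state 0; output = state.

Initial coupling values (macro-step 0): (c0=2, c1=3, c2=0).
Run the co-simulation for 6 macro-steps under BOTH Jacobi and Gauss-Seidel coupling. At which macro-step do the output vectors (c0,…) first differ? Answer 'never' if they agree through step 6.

[Jacobi] macro 1: S0 reads c0=2 → after 1×micro: 4; S1 reads c2=0 → after 2×micro: -1; S2 reads c1=3 → after 3×micro: 2 ⇒ (c0=4, c1=-1, c2=2)
[Jacobi] macro 2: S0 reads c0=4 → after 1×micro: -2; S1 reads c2=2 → after 2×micro: 5; S2 reads c1=-1 → after 3×micro: 0 ⇒ (c0=-2, c1=5, c2=0)
[Jacobi] macro 3: S0 reads c0=-2 → after 1×micro: -2; S1 reads c2=0 → after 2×micro: -1; S2 reads c1=5 → after 3×micro: 2 ⇒ (c0=-2, c1=-1, c2=2)
[Jacobi] macro 4: S0 reads c0=-2 → after 1×micro: -2; S1 reads c2=2 → after 2×micro: 5; S2 reads c1=-1 → after 3×micro: 0 ⇒ (c0=-2, c1=5, c2=0)
[Jacobi] macro 5: S0 reads c0=-2 → after 1×micro: -2; S1 reads c2=0 → after 2×micro: -1; S2 reads c1=5 → after 3×micro: 2 ⇒ (c0=-2, c1=-1, c2=2)
[Jacobi] macro 6: S0 reads c0=-2 → after 1×micro: -2; S1 reads c2=2 → after 2×micro: 5; S2 reads c1=-1 → after 3×micro: 0 ⇒ (c0=-2, c1=5, c2=0)
[Gauss-Seidel] macro 1: S0 reads c0=2 → after 1×micro: 4; S1 reads c2=0 → after 2×micro: -1; S2 reads c1=-1 → after 3×micro: 2 ⇒ (c0=4, c1=-1, c2=2)
[Gauss-Seidel] macro 2: S0 reads c0=4 → after 1×micro: -2; S1 reads c2=2 → after 2×micro: 5; S2 reads c1=5 → after 3×micro: 0 ⇒ (c0=-2, c1=5, c2=0)
[Gauss-Seidel] macro 3: S0 reads c0=-2 → after 1×micro: -2; S1 reads c2=0 → after 2×micro: -1; S2 reads c1=-1 → after 3×micro: 2 ⇒ (c0=-2, c1=-1, c2=2)
[Gauss-Seidel] macro 4: S0 reads c0=-2 → after 1×micro: -2; S1 reads c2=2 → after 2×micro: 5; S2 reads c1=5 → after 3×micro: 0 ⇒ (c0=-2, c1=5, c2=0)
[Gauss-Seidel] macro 5: S0 reads c0=-2 → after 1×micro: -2; S1 reads c2=0 → after 2×micro: -1; S2 reads c1=-1 → after 3×micro: 2 ⇒ (c0=-2, c1=-1, c2=2)
[Gauss-Seidel] macro 6: S0 reads c0=-2 → after 1×micro: -2; S1 reads c2=2 → after 2×micro: 5; S2 reads c1=5 → after 3×micro: 0 ⇒ (c0=-2, c1=5, c2=0)

first divergence at macro-step: never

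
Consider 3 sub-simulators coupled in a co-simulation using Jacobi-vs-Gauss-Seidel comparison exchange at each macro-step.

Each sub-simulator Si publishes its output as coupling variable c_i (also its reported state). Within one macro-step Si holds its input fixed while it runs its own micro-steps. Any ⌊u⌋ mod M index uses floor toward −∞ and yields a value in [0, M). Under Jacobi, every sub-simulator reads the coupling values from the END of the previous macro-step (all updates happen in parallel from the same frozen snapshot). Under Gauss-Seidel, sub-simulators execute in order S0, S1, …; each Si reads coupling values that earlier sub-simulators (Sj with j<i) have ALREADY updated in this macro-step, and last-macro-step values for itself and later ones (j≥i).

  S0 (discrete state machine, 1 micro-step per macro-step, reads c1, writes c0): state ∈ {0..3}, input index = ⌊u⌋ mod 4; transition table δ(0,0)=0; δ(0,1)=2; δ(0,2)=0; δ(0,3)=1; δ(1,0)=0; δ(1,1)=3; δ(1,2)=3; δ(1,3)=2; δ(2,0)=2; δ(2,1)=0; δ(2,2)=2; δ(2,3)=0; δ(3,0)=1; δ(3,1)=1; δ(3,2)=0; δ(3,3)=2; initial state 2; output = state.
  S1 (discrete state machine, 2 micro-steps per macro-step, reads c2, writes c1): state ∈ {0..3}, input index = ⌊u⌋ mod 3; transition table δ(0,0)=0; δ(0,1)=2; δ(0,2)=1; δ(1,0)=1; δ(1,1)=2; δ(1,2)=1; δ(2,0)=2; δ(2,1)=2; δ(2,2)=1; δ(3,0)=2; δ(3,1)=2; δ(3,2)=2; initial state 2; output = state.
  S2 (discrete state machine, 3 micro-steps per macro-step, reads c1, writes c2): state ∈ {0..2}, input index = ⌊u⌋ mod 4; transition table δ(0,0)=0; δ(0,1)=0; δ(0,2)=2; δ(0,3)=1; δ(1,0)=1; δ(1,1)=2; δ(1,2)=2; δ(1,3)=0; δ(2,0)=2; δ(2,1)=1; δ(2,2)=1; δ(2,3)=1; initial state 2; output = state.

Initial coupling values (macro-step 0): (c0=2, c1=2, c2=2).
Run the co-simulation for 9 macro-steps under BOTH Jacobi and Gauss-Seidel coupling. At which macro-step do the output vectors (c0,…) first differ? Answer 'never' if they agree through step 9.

first divergence at macro-step: never

[Jacobi] macro 1: S0 reads c1=2 → after 1×micro: 2; S1 reads c2=2 → after 2×micro: 1; S2 reads c1=2 → after 3×micro: 1 ⇒ (c0=2, c1=1, c2=1)
[Jacobi] macro 2: S0 reads c1=1 → after 1×micro: 0; S1 reads c2=1 → after 2×micro: 2; S2 reads c1=1 → after 3×micro: 2 ⇒ (c0=0, c1=2, c2=2)
[Jacobi] macro 3: S0 reads c1=2 → after 1×micro: 0; S1 reads c2=2 → after 2×micro: 1; S2 reads c1=2 → after 3×micro: 1 ⇒ (c0=0, c1=1, c2=1)
[Jacobi] macro 4: S0 reads c1=1 → after 1×micro: 2; S1 reads c2=1 → after 2×micro: 2; S2 reads c1=1 → after 3×micro: 2 ⇒ (c0=2, c1=2, c2=2)
[Jacobi] macro 5: S0 reads c1=2 → after 1×micro: 2; S1 reads c2=2 → after 2×micro: 1; S2 reads c1=2 → after 3×micro: 1 ⇒ (c0=2, c1=1, c2=1)
[Jacobi] macro 6: S0 reads c1=1 → after 1×micro: 0; S1 reads c2=1 → after 2×micro: 2; S2 reads c1=1 → after 3×micro: 2 ⇒ (c0=0, c1=2, c2=2)
[Jacobi] macro 7: S0 reads c1=2 → after 1×micro: 0; S1 reads c2=2 → after 2×micro: 1; S2 reads c1=2 → after 3×micro: 1 ⇒ (c0=0, c1=1, c2=1)
[Jacobi] macro 8: S0 reads c1=1 → after 1×micro: 2; S1 reads c2=1 → after 2×micro: 2; S2 reads c1=1 → after 3×micro: 2 ⇒ (c0=2, c1=2, c2=2)
[Jacobi] macro 9: S0 reads c1=2 → after 1×micro: 2; S1 reads c2=2 → after 2×micro: 1; S2 reads c1=2 → after 3×micro: 1 ⇒ (c0=2, c1=1, c2=1)
[Gauss-Seidel] macro 1: S0 reads c1=2 → after 1×micro: 2; S1 reads c2=2 → after 2×micro: 1; S2 reads c1=1 → after 3×micro: 1 ⇒ (c0=2, c1=1, c2=1)
[Gauss-Seidel] macro 2: S0 reads c1=1 → after 1×micro: 0; S1 reads c2=1 → after 2×micro: 2; S2 reads c1=2 → after 3×micro: 2 ⇒ (c0=0, c1=2, c2=2)
[Gauss-Seidel] macro 3: S0 reads c1=2 → after 1×micro: 0; S1 reads c2=2 → after 2×micro: 1; S2 reads c1=1 → after 3×micro: 1 ⇒ (c0=0, c1=1, c2=1)
[Gauss-Seidel] macro 4: S0 reads c1=1 → after 1×micro: 2; S1 reads c2=1 → after 2×micro: 2; S2 reads c1=2 → after 3×micro: 2 ⇒ (c0=2, c1=2, c2=2)
[Gauss-Seidel] macro 5: S0 reads c1=2 → after 1×micro: 2; S1 reads c2=2 → after 2×micro: 1; S2 reads c1=1 → after 3×micro: 1 ⇒ (c0=2, c1=1, c2=1)
[Gauss-Seidel] macro 6: S0 reads c1=1 → after 1×micro: 0; S1 reads c2=1 → after 2×micro: 2; S2 reads c1=2 → after 3×micro: 2 ⇒ (c0=0, c1=2, c2=2)
[Gauss-Seidel] macro 7: S0 reads c1=2 → after 1×micro: 0; S1 reads c2=2 → after 2×micro: 1; S2 reads c1=1 → after 3×micro: 1 ⇒ (c0=0, c1=1, c2=1)
[Gauss-Seidel] macro 8: S0 reads c1=1 → after 1×micro: 2; S1 reads c2=1 → after 2×micro: 2; S2 reads c1=2 → after 3×micro: 2 ⇒ (c0=2, c1=2, c2=2)
[Gauss-Seidel] macro 9: S0 reads c1=2 → after 1×micro: 2; S1 reads c2=2 → after 2×micro: 1; S2 reads c1=1 → after 3×micro: 1 ⇒ (c0=2, c1=1, c2=1)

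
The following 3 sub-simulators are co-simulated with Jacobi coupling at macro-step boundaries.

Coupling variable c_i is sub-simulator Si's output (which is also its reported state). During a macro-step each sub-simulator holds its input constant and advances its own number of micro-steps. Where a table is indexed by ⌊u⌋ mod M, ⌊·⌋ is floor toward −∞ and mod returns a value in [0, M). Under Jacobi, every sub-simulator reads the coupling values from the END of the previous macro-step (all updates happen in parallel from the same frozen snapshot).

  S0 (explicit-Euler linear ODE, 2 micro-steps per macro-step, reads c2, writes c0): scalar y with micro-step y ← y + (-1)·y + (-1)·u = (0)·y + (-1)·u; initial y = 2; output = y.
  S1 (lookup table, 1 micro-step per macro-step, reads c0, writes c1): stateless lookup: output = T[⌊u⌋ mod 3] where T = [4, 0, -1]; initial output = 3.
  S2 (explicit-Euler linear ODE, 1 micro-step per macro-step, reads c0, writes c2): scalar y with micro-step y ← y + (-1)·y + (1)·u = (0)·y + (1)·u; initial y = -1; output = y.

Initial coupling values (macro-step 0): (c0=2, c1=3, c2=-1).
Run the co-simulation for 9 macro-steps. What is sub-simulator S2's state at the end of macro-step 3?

S2 state at macro-step 3 = -2

macro 1: S0 reads c2=-1 → after 2×micro: 1; S1 reads c0=2 → after 1×micro: -1; S2 reads c0=2 → after 1×micro: 2 ⇒ (c0=1, c1=-1, c2=2)
macro 2: S0 reads c2=2 → after 2×micro: -2; S1 reads c0=1 → after 1×micro: 0; S2 reads c0=1 → after 1×micro: 1 ⇒ (c0=-2, c1=0, c2=1)
macro 3: S0 reads c2=1 → after 2×micro: -1; S1 reads c0=-2 → after 1×micro: 0; S2 reads c0=-2 → after 1×micro: -2 ⇒ (c0=-1, c1=0, c2=-2)
macro 4: S0 reads c2=-2 → after 2×micro: 2; S1 reads c0=-1 → after 1×micro: -1; S2 reads c0=-1 → after 1×micro: -1 ⇒ (c0=2, c1=-1, c2=-1)
macro 5: S0 reads c2=-1 → after 2×micro: 1; S1 reads c0=2 → after 1×micro: -1; S2 reads c0=2 → after 1×micro: 2 ⇒ (c0=1, c1=-1, c2=2)
macro 6: S0 reads c2=2 → after 2×micro: -2; S1 reads c0=1 → after 1×micro: 0; S2 reads c0=1 → after 1×micro: 1 ⇒ (c0=-2, c1=0, c2=1)
macro 7: S0 reads c2=1 → after 2×micro: -1; S1 reads c0=-2 → after 1×micro: 0; S2 reads c0=-2 → after 1×micro: -2 ⇒ (c0=-1, c1=0, c2=-2)
macro 8: S0 reads c2=-2 → after 2×micro: 2; S1 reads c0=-1 → after 1×micro: -1; S2 reads c0=-1 → after 1×micro: -1 ⇒ (c0=2, c1=-1, c2=-1)
macro 9: S0 reads c2=-1 → after 2×micro: 1; S1 reads c0=2 → after 1×micro: -1; S2 reads c0=2 → after 1×micro: 2 ⇒ (c0=1, c1=-1, c2=2)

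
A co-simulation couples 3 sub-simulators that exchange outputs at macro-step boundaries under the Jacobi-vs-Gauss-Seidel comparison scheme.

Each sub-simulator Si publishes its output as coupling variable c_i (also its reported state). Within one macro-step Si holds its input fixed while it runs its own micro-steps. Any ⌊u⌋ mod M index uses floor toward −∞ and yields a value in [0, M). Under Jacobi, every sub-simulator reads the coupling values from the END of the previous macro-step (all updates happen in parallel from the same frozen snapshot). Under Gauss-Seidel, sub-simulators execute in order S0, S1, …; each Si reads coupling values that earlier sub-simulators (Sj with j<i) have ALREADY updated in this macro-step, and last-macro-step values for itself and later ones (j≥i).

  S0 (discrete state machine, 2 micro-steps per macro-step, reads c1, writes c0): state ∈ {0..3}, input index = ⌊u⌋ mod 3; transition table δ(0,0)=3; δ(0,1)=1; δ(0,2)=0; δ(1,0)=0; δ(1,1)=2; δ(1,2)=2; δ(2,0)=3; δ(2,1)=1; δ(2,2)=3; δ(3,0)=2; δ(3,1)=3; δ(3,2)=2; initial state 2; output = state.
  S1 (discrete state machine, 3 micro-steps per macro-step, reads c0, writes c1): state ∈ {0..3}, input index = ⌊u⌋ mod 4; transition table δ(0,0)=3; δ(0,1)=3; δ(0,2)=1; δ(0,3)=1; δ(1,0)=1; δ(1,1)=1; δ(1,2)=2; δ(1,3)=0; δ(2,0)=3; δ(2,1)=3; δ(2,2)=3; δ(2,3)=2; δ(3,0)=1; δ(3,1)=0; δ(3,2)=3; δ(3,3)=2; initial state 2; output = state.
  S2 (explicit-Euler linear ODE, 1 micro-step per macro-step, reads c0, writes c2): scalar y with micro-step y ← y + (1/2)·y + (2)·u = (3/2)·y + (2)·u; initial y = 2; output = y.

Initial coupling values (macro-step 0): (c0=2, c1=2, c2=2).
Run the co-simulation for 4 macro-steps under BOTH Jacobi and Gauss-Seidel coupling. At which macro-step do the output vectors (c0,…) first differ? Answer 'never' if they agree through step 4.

[Jacobi] macro 1: S0 reads c1=2 → after 2×micro: 2; S1 reads c0=2 → after 3×micro: 3; S2 reads c0=2 → after 1×micro: 7 ⇒ (c0=2, c1=3, c2=7)
[Jacobi] macro 2: S0 reads c1=3 → after 2×micro: 2; S1 reads c0=2 → after 3×micro: 3; S2 reads c0=2 → after 1×micro: 29/2 ⇒ (c0=2, c1=3, c2=29/2)
[Jacobi] macro 3: S0 reads c1=3 → after 2×micro: 2; S1 reads c0=2 → after 3×micro: 3; S2 reads c0=2 → after 1×micro: 103/4 ⇒ (c0=2, c1=3, c2=103/4)
[Jacobi] macro 4: S0 reads c1=3 → after 2×micro: 2; S1 reads c0=2 → after 3×micro: 3; S2 reads c0=2 → after 1×micro: 341/8 ⇒ (c0=2, c1=3, c2=341/8)
[Gauss-Seidel] macro 1: S0 reads c1=2 → after 2×micro: 2; S1 reads c0=2 → after 3×micro: 3; S2 reads c0=2 → after 1×micro: 7 ⇒ (c0=2, c1=3, c2=7)
[Gauss-Seidel] macro 2: S0 reads c1=3 → after 2×micro: 2; S1 reads c0=2 → after 3×micro: 3; S2 reads c0=2 → after 1×micro: 29/2 ⇒ (c0=2, c1=3, c2=29/2)
[Gauss-Seidel] macro 3: S0 reads c1=3 → after 2×micro: 2; S1 reads c0=2 → after 3×micro: 3; S2 reads c0=2 → after 1×micro: 103/4 ⇒ (c0=2, c1=3, c2=103/4)
[Gauss-Seidel] macro 4: S0 reads c1=3 → after 2×micro: 2; S1 reads c0=2 → after 3×micro: 3; S2 reads c0=2 → after 1×micro: 341/8 ⇒ (c0=2, c1=3, c2=341/8)

first divergence at macro-step: never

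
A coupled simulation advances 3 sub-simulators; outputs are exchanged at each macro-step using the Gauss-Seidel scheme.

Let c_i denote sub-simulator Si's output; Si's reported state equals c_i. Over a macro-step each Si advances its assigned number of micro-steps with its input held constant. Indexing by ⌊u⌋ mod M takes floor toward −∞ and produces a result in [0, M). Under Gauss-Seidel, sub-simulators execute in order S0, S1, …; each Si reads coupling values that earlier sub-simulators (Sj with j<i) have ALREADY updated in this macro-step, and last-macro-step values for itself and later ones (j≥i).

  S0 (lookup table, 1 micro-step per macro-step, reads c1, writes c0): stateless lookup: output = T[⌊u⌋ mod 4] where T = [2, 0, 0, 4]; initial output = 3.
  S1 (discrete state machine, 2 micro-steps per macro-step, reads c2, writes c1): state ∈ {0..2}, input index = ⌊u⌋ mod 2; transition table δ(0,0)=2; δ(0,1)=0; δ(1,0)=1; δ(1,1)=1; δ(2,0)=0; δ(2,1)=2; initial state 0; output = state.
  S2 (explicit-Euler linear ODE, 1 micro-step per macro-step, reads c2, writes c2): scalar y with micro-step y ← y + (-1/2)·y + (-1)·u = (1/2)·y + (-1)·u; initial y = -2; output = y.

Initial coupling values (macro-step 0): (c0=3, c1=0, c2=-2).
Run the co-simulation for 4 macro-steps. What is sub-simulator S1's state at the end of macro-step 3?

macro 1: S0 reads c1=0 → after 1×micro: 2; S1 reads c2=-2 → after 2×micro: 0; S2 reads c2=-2 → after 1×micro: 1 ⇒ (c0=2, c1=0, c2=1)
macro 2: S0 reads c1=0 → after 1×micro: 2; S1 reads c2=1 → after 2×micro: 0; S2 reads c2=1 → after 1×micro: -1/2 ⇒ (c0=2, c1=0, c2=-1/2)
macro 3: S0 reads c1=0 → after 1×micro: 2; S1 reads c2=-1/2 → after 2×micro: 0; S2 reads c2=-1/2 → after 1×micro: 1/4 ⇒ (c0=2, c1=0, c2=1/4)
macro 4: S0 reads c1=0 → after 1×micro: 2; S1 reads c2=1/4 → after 2×micro: 0; S2 reads c2=1/4 → after 1×micro: -1/8 ⇒ (c0=2, c1=0, c2=-1/8)

S1 state at macro-step 3 = 0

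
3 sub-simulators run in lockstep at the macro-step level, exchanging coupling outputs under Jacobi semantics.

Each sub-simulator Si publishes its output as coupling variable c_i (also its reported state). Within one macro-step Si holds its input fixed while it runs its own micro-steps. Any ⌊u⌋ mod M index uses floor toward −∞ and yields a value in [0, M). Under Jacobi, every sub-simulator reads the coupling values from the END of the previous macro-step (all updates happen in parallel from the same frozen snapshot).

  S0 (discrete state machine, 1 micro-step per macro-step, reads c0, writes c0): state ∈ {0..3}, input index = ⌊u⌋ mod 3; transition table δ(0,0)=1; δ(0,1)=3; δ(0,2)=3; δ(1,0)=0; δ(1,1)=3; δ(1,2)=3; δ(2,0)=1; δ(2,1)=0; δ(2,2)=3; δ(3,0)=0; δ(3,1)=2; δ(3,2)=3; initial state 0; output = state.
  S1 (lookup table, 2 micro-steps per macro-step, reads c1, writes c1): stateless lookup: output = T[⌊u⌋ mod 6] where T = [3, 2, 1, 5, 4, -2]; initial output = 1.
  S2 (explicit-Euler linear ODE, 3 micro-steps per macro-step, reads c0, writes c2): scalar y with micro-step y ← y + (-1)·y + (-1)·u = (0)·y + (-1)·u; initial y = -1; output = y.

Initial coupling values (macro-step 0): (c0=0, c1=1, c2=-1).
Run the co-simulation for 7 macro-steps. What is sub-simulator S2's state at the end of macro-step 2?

macro 1: S0 reads c0=0 → after 1×micro: 1; S1 reads c1=1 → after 2×micro: 2; S2 reads c0=0 → after 3×micro: 0 ⇒ (c0=1, c1=2, c2=0)
macro 2: S0 reads c0=1 → after 1×micro: 3; S1 reads c1=2 → after 2×micro: 1; S2 reads c0=1 → after 3×micro: -1 ⇒ (c0=3, c1=1, c2=-1)
macro 3: S0 reads c0=3 → after 1×micro: 0; S1 reads c1=1 → after 2×micro: 2; S2 reads c0=3 → after 3×micro: -3 ⇒ (c0=0, c1=2, c2=-3)
macro 4: S0 reads c0=0 → after 1×micro: 1; S1 reads c1=2 → after 2×micro: 1; S2 reads c0=0 → after 3×micro: 0 ⇒ (c0=1, c1=1, c2=0)
macro 5: S0 reads c0=1 → after 1×micro: 3; S1 reads c1=1 → after 2×micro: 2; S2 reads c0=1 → after 3×micro: -1 ⇒ (c0=3, c1=2, c2=-1)
macro 6: S0 reads c0=3 → after 1×micro: 0; S1 reads c1=2 → after 2×micro: 1; S2 reads c0=3 → after 3×micro: -3 ⇒ (c0=0, c1=1, c2=-3)
macro 7: S0 reads c0=0 → after 1×micro: 1; S1 reads c1=1 → after 2×micro: 2; S2 reads c0=0 → after 3×micro: 0 ⇒ (c0=1, c1=2, c2=0)

S2 state at macro-step 2 = -1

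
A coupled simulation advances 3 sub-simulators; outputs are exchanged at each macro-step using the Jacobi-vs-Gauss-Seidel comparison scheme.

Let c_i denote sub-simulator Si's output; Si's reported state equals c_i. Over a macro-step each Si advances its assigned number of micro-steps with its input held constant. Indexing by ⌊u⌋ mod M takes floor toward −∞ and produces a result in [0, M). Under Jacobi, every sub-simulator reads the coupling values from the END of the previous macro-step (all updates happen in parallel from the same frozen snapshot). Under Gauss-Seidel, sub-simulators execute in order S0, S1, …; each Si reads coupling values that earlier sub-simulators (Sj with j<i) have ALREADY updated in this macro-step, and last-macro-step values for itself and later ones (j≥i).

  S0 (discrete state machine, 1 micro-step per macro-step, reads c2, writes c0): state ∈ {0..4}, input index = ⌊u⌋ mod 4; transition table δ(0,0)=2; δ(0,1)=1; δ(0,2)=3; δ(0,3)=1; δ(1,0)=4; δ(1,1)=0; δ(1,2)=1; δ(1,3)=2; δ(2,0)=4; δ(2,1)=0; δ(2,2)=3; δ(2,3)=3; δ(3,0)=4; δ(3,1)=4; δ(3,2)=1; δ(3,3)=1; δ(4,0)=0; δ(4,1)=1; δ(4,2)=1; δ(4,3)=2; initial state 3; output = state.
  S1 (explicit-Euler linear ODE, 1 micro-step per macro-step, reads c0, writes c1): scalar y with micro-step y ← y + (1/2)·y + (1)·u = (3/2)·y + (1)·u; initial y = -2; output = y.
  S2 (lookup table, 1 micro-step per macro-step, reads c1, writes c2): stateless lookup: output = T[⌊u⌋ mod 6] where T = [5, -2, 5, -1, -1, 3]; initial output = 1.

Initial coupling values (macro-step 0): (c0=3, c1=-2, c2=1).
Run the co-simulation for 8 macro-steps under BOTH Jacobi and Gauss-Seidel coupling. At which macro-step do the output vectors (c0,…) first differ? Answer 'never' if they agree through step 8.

first divergence at macro-step: 1

[Jacobi] macro 1: S0 reads c2=1 → after 1×micro: 4; S1 reads c0=3 → after 1×micro: 0; S2 reads c1=-2 → after 1×micro: -1 ⇒ (c0=4, c1=0, c2=-1)
[Jacobi] macro 2: S0 reads c2=-1 → after 1×micro: 2; S1 reads c0=4 → after 1×micro: 4; S2 reads c1=0 → after 1×micro: 5 ⇒ (c0=2, c1=4, c2=5)
[Jacobi] macro 3: S0 reads c2=5 → after 1×micro: 0; S1 reads c0=2 → after 1×micro: 8; S2 reads c1=4 → after 1×micro: -1 ⇒ (c0=0, c1=8, c2=-1)
[Jacobi] macro 4: S0 reads c2=-1 → after 1×micro: 1; S1 reads c0=0 → after 1×micro: 12; S2 reads c1=8 → after 1×micro: 5 ⇒ (c0=1, c1=12, c2=5)
[Jacobi] macro 5: S0 reads c2=5 → after 1×micro: 0; S1 reads c0=1 → after 1×micro: 19; S2 reads c1=12 → after 1×micro: 5 ⇒ (c0=0, c1=19, c2=5)
[Jacobi] macro 6: S0 reads c2=5 → after 1×micro: 1; S1 reads c0=0 → after 1×micro: 57/2; S2 reads c1=19 → after 1×micro: -2 ⇒ (c0=1, c1=57/2, c2=-2)
[Jacobi] macro 7: S0 reads c2=-2 → after 1×micro: 1; S1 reads c0=1 → after 1×micro: 175/4; S2 reads c1=57/2 → after 1×micro: -1 ⇒ (c0=1, c1=175/4, c2=-1)
[Jacobi] macro 8: S0 reads c2=-1 → after 1×micro: 2; S1 reads c0=1 → after 1×micro: 533/8; S2 reads c1=175/4 → after 1×micro: -2 ⇒ (c0=2, c1=533/8, c2=-2)
[Gauss-Seidel] macro 1: S0 reads c2=1 → after 1×micro: 4; S1 reads c0=4 → after 1×micro: 1; S2 reads c1=1 → after 1×micro: -2 ⇒ (c0=4, c1=1, c2=-2)
[Gauss-Seidel] macro 2: S0 reads c2=-2 → after 1×micro: 1; S1 reads c0=1 → after 1×micro: 5/2; S2 reads c1=5/2 → after 1×micro: 5 ⇒ (c0=1, c1=5/2, c2=5)
[Gauss-Seidel] macro 3: S0 reads c2=5 → after 1×micro: 0; S1 reads c0=0 → after 1×micro: 15/4; S2 reads c1=15/4 → after 1×micro: -1 ⇒ (c0=0, c1=15/4, c2=-1)
[Gauss-Seidel] macro 4: S0 reads c2=-1 → after 1×micro: 1; S1 reads c0=1 → after 1×micro: 53/8; S2 reads c1=53/8 → after 1×micro: 5 ⇒ (c0=1, c1=53/8, c2=5)
[Gauss-Seidel] macro 5: S0 reads c2=5 → after 1×micro: 0; S1 reads c0=0 → after 1×micro: 159/16; S2 reads c1=159/16 → after 1×micro: -1 ⇒ (c0=0, c1=159/16, c2=-1)
[Gauss-Seidel] macro 6: S0 reads c2=-1 → after 1×micro: 1; S1 reads c0=1 → after 1×micro: 509/32; S2 reads c1=509/32 → after 1×micro: -1 ⇒ (c0=1, c1=509/32, c2=-1)
[Gauss-Seidel] macro 7: S0 reads c2=-1 → after 1×micro: 2; S1 reads c0=2 → after 1×micro: 1655/64; S2 reads c1=1655/64 → after 1×micro: -2 ⇒ (c0=2, c1=1655/64, c2=-2)
[Gauss-Seidel] macro 8: S0 reads c2=-2 → after 1×micro: 3; S1 reads c0=3 → after 1×micro: 5349/128; S2 reads c1=5349/128 → after 1×micro: 3 ⇒ (c0=3, c1=5349/128, c2=3)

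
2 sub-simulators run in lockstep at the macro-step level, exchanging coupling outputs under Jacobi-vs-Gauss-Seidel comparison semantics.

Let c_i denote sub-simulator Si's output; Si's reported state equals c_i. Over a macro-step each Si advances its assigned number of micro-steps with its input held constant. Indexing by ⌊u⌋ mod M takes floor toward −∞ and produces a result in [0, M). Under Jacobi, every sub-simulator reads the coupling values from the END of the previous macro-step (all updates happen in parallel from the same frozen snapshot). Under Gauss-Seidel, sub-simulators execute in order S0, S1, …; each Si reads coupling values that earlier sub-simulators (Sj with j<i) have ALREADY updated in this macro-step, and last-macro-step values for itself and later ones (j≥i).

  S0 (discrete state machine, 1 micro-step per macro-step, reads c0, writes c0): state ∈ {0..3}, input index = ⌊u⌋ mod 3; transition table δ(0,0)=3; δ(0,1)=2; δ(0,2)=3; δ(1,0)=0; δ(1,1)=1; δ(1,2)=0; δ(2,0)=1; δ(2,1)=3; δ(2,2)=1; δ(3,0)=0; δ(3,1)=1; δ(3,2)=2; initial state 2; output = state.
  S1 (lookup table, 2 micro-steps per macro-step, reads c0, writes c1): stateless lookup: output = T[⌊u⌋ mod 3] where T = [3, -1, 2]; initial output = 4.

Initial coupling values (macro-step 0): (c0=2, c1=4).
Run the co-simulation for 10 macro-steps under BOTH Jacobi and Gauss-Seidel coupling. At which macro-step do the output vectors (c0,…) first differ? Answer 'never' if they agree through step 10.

[Jacobi] macro 1: S0 reads c0=2 → after 1×micro: 1; S1 reads c0=2 → after 2×micro: 2 ⇒ (c0=1, c1=2)
[Jacobi] macro 2: S0 reads c0=1 → after 1×micro: 1; S1 reads c0=1 → after 2×micro: -1 ⇒ (c0=1, c1=-1)
[Jacobi] macro 3: S0 reads c0=1 → after 1×micro: 1; S1 reads c0=1 → after 2×micro: -1 ⇒ (c0=1, c1=-1)
[Jacobi] macro 4: S0 reads c0=1 → after 1×micro: 1; S1 reads c0=1 → after 2×micro: -1 ⇒ (c0=1, c1=-1)
[Jacobi] macro 5: S0 reads c0=1 → after 1×micro: 1; S1 reads c0=1 → after 2×micro: -1 ⇒ (c0=1, c1=-1)
[Jacobi] macro 6: S0 reads c0=1 → after 1×micro: 1; S1 reads c0=1 → after 2×micro: -1 ⇒ (c0=1, c1=-1)
[Jacobi] macro 7: S0 reads c0=1 → after 1×micro: 1; S1 reads c0=1 → after 2×micro: -1 ⇒ (c0=1, c1=-1)
[Jacobi] macro 8: S0 reads c0=1 → after 1×micro: 1; S1 reads c0=1 → after 2×micro: -1 ⇒ (c0=1, c1=-1)
[Jacobi] macro 9: S0 reads c0=1 → after 1×micro: 1; S1 reads c0=1 → after 2×micro: -1 ⇒ (c0=1, c1=-1)
[Jacobi] macro 10: S0 reads c0=1 → after 1×micro: 1; S1 reads c0=1 → after 2×micro: -1 ⇒ (c0=1, c1=-1)
[Gauss-Seidel] macro 1: S0 reads c0=2 → after 1×micro: 1; S1 reads c0=1 → after 2×micro: -1 ⇒ (c0=1, c1=-1)
[Gauss-Seidel] macro 2: S0 reads c0=1 → after 1×micro: 1; S1 reads c0=1 → after 2×micro: -1 ⇒ (c0=1, c1=-1)
[Gauss-Seidel] macro 3: S0 reads c0=1 → after 1×micro: 1; S1 reads c0=1 → after 2×micro: -1 ⇒ (c0=1, c1=-1)
[Gauss-Seidel] macro 4: S0 reads c0=1 → after 1×micro: 1; S1 reads c0=1 → after 2×micro: -1 ⇒ (c0=1, c1=-1)
[Gauss-Seidel] macro 5: S0 reads c0=1 → after 1×micro: 1; S1 reads c0=1 → after 2×micro: -1 ⇒ (c0=1, c1=-1)
[Gauss-Seidel] macro 6: S0 reads c0=1 → after 1×micro: 1; S1 reads c0=1 → after 2×micro: -1 ⇒ (c0=1, c1=-1)
[Gauss-Seidel] macro 7: S0 reads c0=1 → after 1×micro: 1; S1 reads c0=1 → after 2×micro: -1 ⇒ (c0=1, c1=-1)
[Gauss-Seidel] macro 8: S0 reads c0=1 → after 1×micro: 1; S1 reads c0=1 → after 2×micro: -1 ⇒ (c0=1, c1=-1)
[Gauss-Seidel] macro 9: S0 reads c0=1 → after 1×micro: 1; S1 reads c0=1 → after 2×micro: -1 ⇒ (c0=1, c1=-1)
[Gauss-Seidel] macro 10: S0 reads c0=1 → after 1×micro: 1; S1 reads c0=1 → after 2×micro: -1 ⇒ (c0=1, c1=-1)

first divergence at macro-step: 1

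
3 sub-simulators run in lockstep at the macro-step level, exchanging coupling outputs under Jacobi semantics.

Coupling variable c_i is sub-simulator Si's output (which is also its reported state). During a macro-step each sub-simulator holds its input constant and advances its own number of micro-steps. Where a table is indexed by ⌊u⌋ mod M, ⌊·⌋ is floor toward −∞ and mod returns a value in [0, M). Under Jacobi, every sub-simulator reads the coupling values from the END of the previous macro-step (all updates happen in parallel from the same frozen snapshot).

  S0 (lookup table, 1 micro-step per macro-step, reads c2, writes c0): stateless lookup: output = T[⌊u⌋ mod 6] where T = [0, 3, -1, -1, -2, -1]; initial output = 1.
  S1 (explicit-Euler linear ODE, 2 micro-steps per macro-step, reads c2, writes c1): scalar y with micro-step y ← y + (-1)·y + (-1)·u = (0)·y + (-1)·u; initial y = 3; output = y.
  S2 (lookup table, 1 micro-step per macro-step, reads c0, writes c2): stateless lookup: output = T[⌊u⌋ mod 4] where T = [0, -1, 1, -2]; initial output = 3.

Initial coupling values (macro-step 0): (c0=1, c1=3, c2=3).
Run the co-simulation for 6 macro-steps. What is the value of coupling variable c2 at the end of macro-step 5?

c2 at macro-step 5 = 1

macro 1: S0 reads c2=3 → after 1×micro: -1; S1 reads c2=3 → after 2×micro: -3; S2 reads c0=1 → after 1×micro: -1 ⇒ (c0=-1, c1=-3, c2=-1)
macro 2: S0 reads c2=-1 → after 1×micro: -1; S1 reads c2=-1 → after 2×micro: 1; S2 reads c0=-1 → after 1×micro: -2 ⇒ (c0=-1, c1=1, c2=-2)
macro 3: S0 reads c2=-2 → after 1×micro: -2; S1 reads c2=-2 → after 2×micro: 2; S2 reads c0=-1 → after 1×micro: -2 ⇒ (c0=-2, c1=2, c2=-2)
macro 4: S0 reads c2=-2 → after 1×micro: -2; S1 reads c2=-2 → after 2×micro: 2; S2 reads c0=-2 → after 1×micro: 1 ⇒ (c0=-2, c1=2, c2=1)
macro 5: S0 reads c2=1 → after 1×micro: 3; S1 reads c2=1 → after 2×micro: -1; S2 reads c0=-2 → after 1×micro: 1 ⇒ (c0=3, c1=-1, c2=1)
macro 6: S0 reads c2=1 → after 1×micro: 3; S1 reads c2=1 → after 2×micro: -1; S2 reads c0=3 → after 1×micro: -2 ⇒ (c0=3, c1=-1, c2=-2)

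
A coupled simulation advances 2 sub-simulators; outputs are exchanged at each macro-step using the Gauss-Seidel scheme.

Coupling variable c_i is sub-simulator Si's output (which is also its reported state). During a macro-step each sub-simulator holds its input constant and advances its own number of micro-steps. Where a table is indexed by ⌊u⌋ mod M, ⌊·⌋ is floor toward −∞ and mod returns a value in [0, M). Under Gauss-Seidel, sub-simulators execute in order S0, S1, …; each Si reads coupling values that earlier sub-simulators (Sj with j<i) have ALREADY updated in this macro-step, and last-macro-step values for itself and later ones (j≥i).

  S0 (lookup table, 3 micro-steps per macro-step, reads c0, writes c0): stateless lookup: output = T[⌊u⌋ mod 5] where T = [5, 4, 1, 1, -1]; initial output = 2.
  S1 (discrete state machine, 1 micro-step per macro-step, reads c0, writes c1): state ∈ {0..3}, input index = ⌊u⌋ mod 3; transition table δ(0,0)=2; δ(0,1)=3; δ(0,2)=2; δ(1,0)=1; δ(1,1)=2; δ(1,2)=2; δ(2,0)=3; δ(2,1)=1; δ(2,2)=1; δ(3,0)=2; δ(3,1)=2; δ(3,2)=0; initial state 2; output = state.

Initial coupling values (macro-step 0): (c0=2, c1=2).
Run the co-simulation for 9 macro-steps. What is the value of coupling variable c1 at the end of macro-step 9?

c1 at macro-step 9 = 1

macro 1: S0 reads c0=2 → after 3×micro: 1; S1 reads c0=1 → after 1×micro: 1 ⇒ (c0=1, c1=1)
macro 2: S0 reads c0=1 → after 3×micro: 4; S1 reads c0=4 → after 1×micro: 2 ⇒ (c0=4, c1=2)
macro 3: S0 reads c0=4 → after 3×micro: -1; S1 reads c0=-1 → after 1×micro: 1 ⇒ (c0=-1, c1=1)
macro 4: S0 reads c0=-1 → after 3×micro: -1; S1 reads c0=-1 → after 1×micro: 2 ⇒ (c0=-1, c1=2)
macro 5: S0 reads c0=-1 → after 3×micro: -1; S1 reads c0=-1 → after 1×micro: 1 ⇒ (c0=-1, c1=1)
macro 6: S0 reads c0=-1 → after 3×micro: -1; S1 reads c0=-1 → after 1×micro: 2 ⇒ (c0=-1, c1=2)
macro 7: S0 reads c0=-1 → after 3×micro: -1; S1 reads c0=-1 → after 1×micro: 1 ⇒ (c0=-1, c1=1)
macro 8: S0 reads c0=-1 → after 3×micro: -1; S1 reads c0=-1 → after 1×micro: 2 ⇒ (c0=-1, c1=2)
macro 9: S0 reads c0=-1 → after 3×micro: -1; S1 reads c0=-1 → after 1×micro: 1 ⇒ (c0=-1, c1=1)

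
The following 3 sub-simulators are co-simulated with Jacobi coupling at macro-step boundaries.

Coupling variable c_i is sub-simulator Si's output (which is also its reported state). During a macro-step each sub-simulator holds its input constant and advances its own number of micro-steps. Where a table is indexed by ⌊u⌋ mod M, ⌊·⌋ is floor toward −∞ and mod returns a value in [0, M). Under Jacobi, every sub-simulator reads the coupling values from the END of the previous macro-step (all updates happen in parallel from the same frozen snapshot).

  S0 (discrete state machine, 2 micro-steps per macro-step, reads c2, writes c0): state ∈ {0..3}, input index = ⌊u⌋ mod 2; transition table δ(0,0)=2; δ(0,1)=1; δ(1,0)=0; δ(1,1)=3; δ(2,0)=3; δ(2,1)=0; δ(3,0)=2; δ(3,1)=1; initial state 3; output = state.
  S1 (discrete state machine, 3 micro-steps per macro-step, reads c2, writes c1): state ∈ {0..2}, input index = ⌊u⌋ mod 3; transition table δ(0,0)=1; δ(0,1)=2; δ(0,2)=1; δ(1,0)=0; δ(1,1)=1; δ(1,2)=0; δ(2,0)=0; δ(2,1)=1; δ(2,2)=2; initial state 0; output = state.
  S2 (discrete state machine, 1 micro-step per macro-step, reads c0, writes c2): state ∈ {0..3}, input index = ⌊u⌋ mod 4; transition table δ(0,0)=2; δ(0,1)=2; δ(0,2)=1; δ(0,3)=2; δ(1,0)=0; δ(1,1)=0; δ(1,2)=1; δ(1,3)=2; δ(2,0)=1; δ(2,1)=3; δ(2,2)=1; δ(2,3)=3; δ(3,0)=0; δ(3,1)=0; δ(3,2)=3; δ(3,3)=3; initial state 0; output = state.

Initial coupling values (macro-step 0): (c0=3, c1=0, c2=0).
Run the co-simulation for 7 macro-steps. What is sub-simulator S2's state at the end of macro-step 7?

S2 state at macro-step 7 = 3

macro 1: S0 reads c2=0 → after 2×micro: 3; S1 reads c2=0 → after 3×micro: 1; S2 reads c0=3 → after 1×micro: 2 ⇒ (c0=3, c1=1, c2=2)
macro 2: S0 reads c2=2 → after 2×micro: 3; S1 reads c2=2 → after 3×micro: 0; S2 reads c0=3 → after 1×micro: 3 ⇒ (c0=3, c1=0, c2=3)
macro 3: S0 reads c2=3 → after 2×micro: 3; S1 reads c2=3 → after 3×micro: 1; S2 reads c0=3 → after 1×micro: 3 ⇒ (c0=3, c1=1, c2=3)
macro 4: S0 reads c2=3 → after 2×micro: 3; S1 reads c2=3 → after 3×micro: 0; S2 reads c0=3 → after 1×micro: 3 ⇒ (c0=3, c1=0, c2=3)
macro 5: S0 reads c2=3 → after 2×micro: 3; S1 reads c2=3 → after 3×micro: 1; S2 reads c0=3 → after 1×micro: 3 ⇒ (c0=3, c1=1, c2=3)
macro 6: S0 reads c2=3 → after 2×micro: 3; S1 reads c2=3 → after 3×micro: 0; S2 reads c0=3 → after 1×micro: 3 ⇒ (c0=3, c1=0, c2=3)
macro 7: S0 reads c2=3 → after 2×micro: 3; S1 reads c2=3 → after 3×micro: 1; S2 reads c0=3 → after 1×micro: 3 ⇒ (c0=3, c1=1, c2=3)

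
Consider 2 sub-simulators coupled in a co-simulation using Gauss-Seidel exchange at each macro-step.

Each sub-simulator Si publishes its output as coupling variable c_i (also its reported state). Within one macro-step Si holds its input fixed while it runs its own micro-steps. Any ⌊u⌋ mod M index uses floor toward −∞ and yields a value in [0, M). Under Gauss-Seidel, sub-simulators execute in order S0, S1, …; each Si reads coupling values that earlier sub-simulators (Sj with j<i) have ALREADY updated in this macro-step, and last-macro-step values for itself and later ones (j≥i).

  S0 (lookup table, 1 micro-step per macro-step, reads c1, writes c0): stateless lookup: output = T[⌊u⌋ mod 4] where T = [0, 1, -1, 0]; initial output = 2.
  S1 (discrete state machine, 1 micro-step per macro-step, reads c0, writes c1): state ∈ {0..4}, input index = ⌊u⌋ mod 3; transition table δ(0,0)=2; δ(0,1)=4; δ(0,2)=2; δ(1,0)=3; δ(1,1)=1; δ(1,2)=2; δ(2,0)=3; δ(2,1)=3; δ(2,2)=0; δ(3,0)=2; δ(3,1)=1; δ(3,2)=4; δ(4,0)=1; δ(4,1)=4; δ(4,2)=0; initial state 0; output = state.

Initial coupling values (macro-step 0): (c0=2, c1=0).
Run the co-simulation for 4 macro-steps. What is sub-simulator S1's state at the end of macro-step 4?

S1 state at macro-step 4 = 0

macro 1: S0 reads c1=0 → after 1×micro: 0; S1 reads c0=0 → after 1×micro: 2 ⇒ (c0=0, c1=2)
macro 2: S0 reads c1=2 → after 1×micro: -1; S1 reads c0=-1 → after 1×micro: 0 ⇒ (c0=-1, c1=0)
macro 3: S0 reads c1=0 → after 1×micro: 0; S1 reads c0=0 → after 1×micro: 2 ⇒ (c0=0, c1=2)
macro 4: S0 reads c1=2 → after 1×micro: -1; S1 reads c0=-1 → after 1×micro: 0 ⇒ (c0=-1, c1=0)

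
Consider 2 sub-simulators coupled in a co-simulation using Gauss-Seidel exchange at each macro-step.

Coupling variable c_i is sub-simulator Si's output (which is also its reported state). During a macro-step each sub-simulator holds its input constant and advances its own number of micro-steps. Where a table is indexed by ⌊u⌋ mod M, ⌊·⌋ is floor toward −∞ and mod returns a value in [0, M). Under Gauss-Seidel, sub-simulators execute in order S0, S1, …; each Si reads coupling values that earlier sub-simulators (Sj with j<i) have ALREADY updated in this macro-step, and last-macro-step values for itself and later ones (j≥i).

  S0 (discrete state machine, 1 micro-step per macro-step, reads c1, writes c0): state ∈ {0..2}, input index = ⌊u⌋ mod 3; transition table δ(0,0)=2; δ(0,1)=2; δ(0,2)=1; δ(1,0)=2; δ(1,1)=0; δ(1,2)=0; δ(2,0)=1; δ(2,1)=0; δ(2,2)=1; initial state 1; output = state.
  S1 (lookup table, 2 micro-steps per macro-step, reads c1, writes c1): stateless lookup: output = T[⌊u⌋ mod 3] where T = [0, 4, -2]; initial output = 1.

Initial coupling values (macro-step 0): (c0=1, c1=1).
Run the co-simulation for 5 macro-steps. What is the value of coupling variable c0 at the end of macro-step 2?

macro 1: S0 reads c1=1 → after 1×micro: 0; S1 reads c1=1 → after 2×micro: 4 ⇒ (c0=0, c1=4)
macro 2: S0 reads c1=4 → after 1×micro: 2; S1 reads c1=4 → after 2×micro: 4 ⇒ (c0=2, c1=4)
macro 3: S0 reads c1=4 → after 1×micro: 0; S1 reads c1=4 → after 2×micro: 4 ⇒ (c0=0, c1=4)
macro 4: S0 reads c1=4 → after 1×micro: 2; S1 reads c1=4 → after 2×micro: 4 ⇒ (c0=2, c1=4)
macro 5: S0 reads c1=4 → after 1×micro: 0; S1 reads c1=4 → after 2×micro: 4 ⇒ (c0=0, c1=4)

c0 at macro-step 2 = 2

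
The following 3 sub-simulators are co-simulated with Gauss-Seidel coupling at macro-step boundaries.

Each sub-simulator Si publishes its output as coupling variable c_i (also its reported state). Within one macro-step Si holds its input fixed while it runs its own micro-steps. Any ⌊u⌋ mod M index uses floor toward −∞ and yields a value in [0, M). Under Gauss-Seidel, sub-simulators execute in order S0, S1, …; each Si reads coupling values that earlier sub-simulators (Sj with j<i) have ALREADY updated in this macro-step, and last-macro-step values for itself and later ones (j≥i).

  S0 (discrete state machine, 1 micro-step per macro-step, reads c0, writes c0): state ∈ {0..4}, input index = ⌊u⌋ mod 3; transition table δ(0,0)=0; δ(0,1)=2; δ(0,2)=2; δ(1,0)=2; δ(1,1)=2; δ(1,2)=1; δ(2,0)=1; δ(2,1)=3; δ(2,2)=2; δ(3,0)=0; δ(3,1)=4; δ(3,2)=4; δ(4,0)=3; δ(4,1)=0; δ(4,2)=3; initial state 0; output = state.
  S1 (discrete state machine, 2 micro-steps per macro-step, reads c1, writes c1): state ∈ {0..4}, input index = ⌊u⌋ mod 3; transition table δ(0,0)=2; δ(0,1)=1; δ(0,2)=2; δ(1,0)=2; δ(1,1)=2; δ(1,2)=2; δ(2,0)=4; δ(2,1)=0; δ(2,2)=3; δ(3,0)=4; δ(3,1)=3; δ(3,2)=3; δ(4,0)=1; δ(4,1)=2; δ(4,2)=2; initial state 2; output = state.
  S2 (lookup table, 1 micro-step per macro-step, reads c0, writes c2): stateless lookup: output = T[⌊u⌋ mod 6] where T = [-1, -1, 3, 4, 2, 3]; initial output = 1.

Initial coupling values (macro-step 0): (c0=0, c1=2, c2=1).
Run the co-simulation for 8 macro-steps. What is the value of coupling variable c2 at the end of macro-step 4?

c2 at macro-step 4 = -1

macro 1: S0 reads c0=0 → after 1×micro: 0; S1 reads c1=2 → after 2×micro: 3; S2 reads c0=0 → after 1×micro: -1 ⇒ (c0=0, c1=3, c2=-1)
macro 2: S0 reads c0=0 → after 1×micro: 0; S1 reads c1=3 → after 2×micro: 1; S2 reads c0=0 → after 1×micro: -1 ⇒ (c0=0, c1=1, c2=-1)
macro 3: S0 reads c0=0 → after 1×micro: 0; S1 reads c1=1 → after 2×micro: 0; S2 reads c0=0 → after 1×micro: -1 ⇒ (c0=0, c1=0, c2=-1)
macro 4: S0 reads c0=0 → after 1×micro: 0; S1 reads c1=0 → after 2×micro: 4; S2 reads c0=0 → after 1×micro: -1 ⇒ (c0=0, c1=4, c2=-1)
macro 5: S0 reads c0=0 → after 1×micro: 0; S1 reads c1=4 → after 2×micro: 0; S2 reads c0=0 → after 1×micro: -1 ⇒ (c0=0, c1=0, c2=-1)
macro 6: S0 reads c0=0 → after 1×micro: 0; S1 reads c1=0 → after 2×micro: 4; S2 reads c0=0 → after 1×micro: -1 ⇒ (c0=0, c1=4, c2=-1)
macro 7: S0 reads c0=0 → after 1×micro: 0; S1 reads c1=4 → after 2×micro: 0; S2 reads c0=0 → after 1×micro: -1 ⇒ (c0=0, c1=0, c2=-1)
macro 8: S0 reads c0=0 → after 1×micro: 0; S1 reads c1=0 → after 2×micro: 4; S2 reads c0=0 → after 1×micro: -1 ⇒ (c0=0, c1=4, c2=-1)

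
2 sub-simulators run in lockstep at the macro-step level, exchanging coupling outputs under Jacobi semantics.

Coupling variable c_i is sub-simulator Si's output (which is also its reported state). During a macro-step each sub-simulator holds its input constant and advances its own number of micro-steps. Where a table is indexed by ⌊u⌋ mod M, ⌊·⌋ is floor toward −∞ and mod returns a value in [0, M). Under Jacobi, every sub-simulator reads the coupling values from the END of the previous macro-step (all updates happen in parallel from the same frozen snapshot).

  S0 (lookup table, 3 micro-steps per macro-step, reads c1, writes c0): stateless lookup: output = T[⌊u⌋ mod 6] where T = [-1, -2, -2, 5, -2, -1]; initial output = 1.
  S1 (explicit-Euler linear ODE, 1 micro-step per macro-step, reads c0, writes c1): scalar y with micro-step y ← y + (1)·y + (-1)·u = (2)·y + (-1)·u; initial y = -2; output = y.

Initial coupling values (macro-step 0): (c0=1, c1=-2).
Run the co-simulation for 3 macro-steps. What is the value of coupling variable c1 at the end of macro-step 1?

macro 1: S0 reads c1=-2 → after 3×micro: -2; S1 reads c0=1 → after 1×micro: -5 ⇒ (c0=-2, c1=-5)
macro 2: S0 reads c1=-5 → after 3×micro: -2; S1 reads c0=-2 → after 1×micro: -8 ⇒ (c0=-2, c1=-8)
macro 3: S0 reads c1=-8 → after 3×micro: -2; S1 reads c0=-2 → after 1×micro: -14 ⇒ (c0=-2, c1=-14)

c1 at macro-step 1 = -5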